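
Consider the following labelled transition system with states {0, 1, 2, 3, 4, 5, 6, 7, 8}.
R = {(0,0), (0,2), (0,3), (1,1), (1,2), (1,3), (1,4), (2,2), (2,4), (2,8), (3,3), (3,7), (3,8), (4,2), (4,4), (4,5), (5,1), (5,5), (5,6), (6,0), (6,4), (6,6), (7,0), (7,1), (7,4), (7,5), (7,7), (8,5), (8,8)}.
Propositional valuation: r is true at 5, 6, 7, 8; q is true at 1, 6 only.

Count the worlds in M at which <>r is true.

7

Recall that <>ψ holds at a world iff ψ holds at some accessible world.
Let φ = <>r. Evaluate φ at each world:
  0 (successors {0, 2, 3}): φ is false.
  1 (successors {1, 2, 3, 4}): φ is false.
  2 (successors {2, 4, 8}): φ is true.
  3 (successors {3, 7, 8}): φ is true.
  4 (successors {2, 4, 5}): φ is true.
  5 (successors {1, 5, 6}): φ is true.
  6 (successors {0, 4, 6}): φ is true.
  7 (successors {0, 1, 4, 5, 7}): φ is true.
  8 (successors {5, 8}): φ is true.
For instance, at 0:
  At 0: <>r requires r at some successor in {0, 2, 3}.
    At 0: r is false.
    At 2: r is false.
    At 3: r is false.
  So <>r is false at 0.
Satisfying worlds: {2, 3, 4, 5, 6, 7, 8}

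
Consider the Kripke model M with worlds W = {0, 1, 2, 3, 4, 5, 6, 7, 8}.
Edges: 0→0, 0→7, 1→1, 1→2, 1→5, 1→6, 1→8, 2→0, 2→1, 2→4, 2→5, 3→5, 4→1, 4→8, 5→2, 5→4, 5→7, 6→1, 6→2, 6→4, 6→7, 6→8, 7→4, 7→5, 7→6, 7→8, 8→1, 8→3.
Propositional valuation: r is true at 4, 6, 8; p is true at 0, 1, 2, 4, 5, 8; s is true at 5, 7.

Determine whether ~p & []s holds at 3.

At 3: ~p is true, []s is true, so ~p & []s is true.
  At 3: []s requires s at every successor {5}.
    At 5: s is true.
  So []s is true at 3.

Yes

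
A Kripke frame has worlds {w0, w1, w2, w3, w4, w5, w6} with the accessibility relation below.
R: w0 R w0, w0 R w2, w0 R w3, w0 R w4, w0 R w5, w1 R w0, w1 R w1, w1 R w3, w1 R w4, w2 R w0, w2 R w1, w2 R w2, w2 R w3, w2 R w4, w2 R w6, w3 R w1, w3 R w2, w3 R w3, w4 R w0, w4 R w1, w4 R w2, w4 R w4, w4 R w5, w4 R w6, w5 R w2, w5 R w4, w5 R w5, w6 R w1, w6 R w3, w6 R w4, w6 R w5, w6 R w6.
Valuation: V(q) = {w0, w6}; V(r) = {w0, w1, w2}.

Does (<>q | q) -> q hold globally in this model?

No

Let φ = (<>q | q) -> q. Evaluate φ at each world:
  w0 (successors {w0, w2, w3, w4, w5}): φ is true.
  w1 (successors {w0, w1, w3, w4}): φ is false.
  w2 (successors {w0, w1, w2, w3, w4, w6}): φ is false.
  w3 (successors {w1, w2, w3}): φ is true.
  w4 (successors {w0, w1, w2, w4, w5, w6}): φ is false.
  w5 (successors {w2, w4, w5}): φ is true.
  w6 (successors {w1, w3, w4, w5, w6}): φ is true.
Detail at w1 (counterexample):
  At w1: <>q | q is true, q is false, so (<>q | q) -> q is false.
    At w1: <>q is true, q is false, so <>q | q is true.
      At w1: <>q requires q at some successor in {w0, w1, w3, w4}.
        q holds at w0, so <>q is true at w1.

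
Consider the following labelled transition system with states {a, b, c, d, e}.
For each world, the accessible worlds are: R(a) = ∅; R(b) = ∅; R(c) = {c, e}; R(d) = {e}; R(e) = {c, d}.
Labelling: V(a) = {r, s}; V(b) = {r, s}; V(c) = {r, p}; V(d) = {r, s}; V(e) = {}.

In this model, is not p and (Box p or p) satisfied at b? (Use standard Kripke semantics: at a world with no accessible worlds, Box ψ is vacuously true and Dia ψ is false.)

Yes

At b: not p is true, Box p or p is true, so not p and (Box p or p) is true.
  At b: Box p is true, p is false, so Box p or p is true.
    At b: no accessible worlds, so Box p holds vacuously.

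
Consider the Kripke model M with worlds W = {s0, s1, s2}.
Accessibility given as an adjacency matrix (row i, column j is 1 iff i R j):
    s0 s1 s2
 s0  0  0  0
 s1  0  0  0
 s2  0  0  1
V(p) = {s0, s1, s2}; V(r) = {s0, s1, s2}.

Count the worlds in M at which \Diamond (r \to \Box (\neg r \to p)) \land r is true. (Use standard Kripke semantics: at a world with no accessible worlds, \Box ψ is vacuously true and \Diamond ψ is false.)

1

Recall that \Box ψ holds at a world iff ψ holds at every accessible world, and \Diamond ψ holds iff ψ holds at some accessible world.
Let φ = \Diamond (r \to \Box (\neg r \to p)) \land r. Evaluate φ at each world:
  s0 (successors ∅): φ is false.
  s1 (successors ∅): φ is false.
  s2 (successors {s2}): φ is true.
For instance, at s2:
  At s2: \Diamond (r \to \Box (\neg r \to p)) is true, r is true, so \Diamond (r \to \Box (\neg r \to p)) \land r is true.
    At s2: \Diamond (r \to \Box (\neg r \to p)) requires r \to \Box (\neg r \to p) at some successor in {s2}.
      r \to \Box (\neg r \to p) holds at s2, so \Diamond (r \to \Box (\neg r \to p)) is true at s2.
Satisfying worlds: {s2}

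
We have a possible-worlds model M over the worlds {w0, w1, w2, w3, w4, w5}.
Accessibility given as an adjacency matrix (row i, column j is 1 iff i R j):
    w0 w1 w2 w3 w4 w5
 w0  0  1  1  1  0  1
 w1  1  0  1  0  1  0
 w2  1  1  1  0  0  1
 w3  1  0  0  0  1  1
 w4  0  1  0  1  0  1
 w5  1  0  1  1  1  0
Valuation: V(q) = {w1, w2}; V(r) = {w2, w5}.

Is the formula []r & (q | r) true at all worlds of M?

Let φ = []r & (q | r). Evaluate φ at each world:
  w0 (successors {w1, w2, w3, w5}): φ is false.
  w1 (successors {w0, w2, w4}): φ is false.
  w2 (successors {w0, w1, w2, w5}): φ is false.
  w3 (successors {w0, w4, w5}): φ is false.
  w4 (successors {w1, w3, w5}): φ is false.
  w5 (successors {w0, w2, w3, w4}): φ is false.
Detail at w0 (counterexample):
  At w0: []r is false, q | r is false, so []r & (q | r) is false.
    At w0: []r requires r at every successor {w1, w2, w3, w5}.
      r fails at w1, so []r is false at w0.

No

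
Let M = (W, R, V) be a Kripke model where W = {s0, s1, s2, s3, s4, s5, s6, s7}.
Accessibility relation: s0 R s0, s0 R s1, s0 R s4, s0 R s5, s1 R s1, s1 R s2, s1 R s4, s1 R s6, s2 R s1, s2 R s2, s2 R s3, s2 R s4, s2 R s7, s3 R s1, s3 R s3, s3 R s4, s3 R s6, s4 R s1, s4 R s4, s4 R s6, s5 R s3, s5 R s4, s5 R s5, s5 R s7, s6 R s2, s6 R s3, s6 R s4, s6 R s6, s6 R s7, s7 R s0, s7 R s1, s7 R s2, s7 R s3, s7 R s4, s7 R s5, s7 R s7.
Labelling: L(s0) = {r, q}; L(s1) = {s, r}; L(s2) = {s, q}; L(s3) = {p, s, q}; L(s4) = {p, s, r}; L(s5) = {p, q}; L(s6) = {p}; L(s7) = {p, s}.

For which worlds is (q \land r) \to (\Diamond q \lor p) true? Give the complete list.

s0, s1, s2, s3, s4, s5, s6, s7

Let φ = (q \land r) \to (\Diamond q \lor p). Evaluate φ at each world:
  s0 (successors {s0, s1, s4, s5}): φ is true.
  s1 (successors {s1, s2, s4, s6}): φ is true.
  s2 (successors {s1, s2, s3, s4, s7}): φ is true.
  s3 (successors {s1, s3, s4, s6}): φ is true.
  s4 (successors {s1, s4, s6}): φ is true.
  s5 (successors {s3, s4, s5, s7}): φ is true.
  s6 (successors {s2, s3, s4, s6, s7}): φ is true.
  s7 (successors {s0, s1, s2, s3, s4, s5, s7}): φ is true.
For instance, at s2:
  At s2: q \land r is false, \Diamond q \lor p is true, so (q \land r) \to (\Diamond q \lor p) is true.
    At s2: \Diamond q is true, p is false, so \Diamond q \lor p is true.
      At s2: \Diamond q requires q at some successor in {s1, s2, s3, s4, s7}.
        q holds at s2, so \Diamond q is true at s2.
Satisfying worlds: {s0, s1, s2, s3, s4, s5, s6, s7}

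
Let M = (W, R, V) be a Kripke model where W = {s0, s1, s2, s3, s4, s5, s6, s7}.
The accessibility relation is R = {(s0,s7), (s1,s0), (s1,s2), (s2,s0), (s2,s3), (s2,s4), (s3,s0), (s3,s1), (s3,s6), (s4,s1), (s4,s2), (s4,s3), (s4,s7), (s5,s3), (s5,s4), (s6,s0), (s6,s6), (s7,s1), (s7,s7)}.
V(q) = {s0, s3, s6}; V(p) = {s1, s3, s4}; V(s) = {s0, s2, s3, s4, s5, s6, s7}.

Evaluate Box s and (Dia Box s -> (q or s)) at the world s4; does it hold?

No

Recall that Box ψ holds at a world iff ψ holds at every accessible world, and Dia ψ holds iff ψ holds at some accessible world.
At s4: Box s is false, Dia Box s -> (q or s) is true, so Box s and (Dia Box s -> (q or s)) is false.
  At s4: Box s requires s at every successor {s1, s2, s3, s7}.
    s fails at s1, so Box s is false at s4.
  At s4: Dia Box s is true, q or s is true, so Dia Box s -> (q or s) is true.
    At s4: Dia Box s requires Box s at some successor in {s1, s2, s3, s7}.
      Box s holds at s1, so Dia Box s is true at s4.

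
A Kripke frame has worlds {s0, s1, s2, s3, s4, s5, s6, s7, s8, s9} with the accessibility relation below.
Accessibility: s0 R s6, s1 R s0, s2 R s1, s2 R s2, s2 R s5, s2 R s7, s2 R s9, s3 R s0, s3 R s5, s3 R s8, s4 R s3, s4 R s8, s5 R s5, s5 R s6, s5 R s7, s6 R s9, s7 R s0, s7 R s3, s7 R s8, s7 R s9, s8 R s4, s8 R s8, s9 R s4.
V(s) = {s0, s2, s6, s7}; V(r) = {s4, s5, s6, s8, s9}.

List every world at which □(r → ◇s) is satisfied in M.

s1

Recall that □ψ holds at a world iff ψ holds at every accessible world, and ◇ψ holds iff ψ holds at some accessible world.
Let φ = □(r → ◇s). Evaluate φ at each world:
  s0 (successors {s6}): φ is false.
  s1 (successors {s0}): φ is true.
  s2 (successors {s1, s2, s5, s7, s9}): φ is false.
  s3 (successors {s0, s5, s8}): φ is false.
  s4 (successors {s3, s8}): φ is false.
  s5 (successors {s5, s6, s7}): φ is false.
  s6 (successors {s9}): φ is false.
  s7 (successors {s0, s3, s8, s9}): φ is false.
  s8 (successors {s4, s8}): φ is false.
  s9 (successors {s4}): φ is false.
For instance, at s3:
  At s3: □(r → ◇s) requires r → ◇s at every successor {s0, s5, s8}.
    r → ◇s fails at s8, so □(r → ◇s) is false at s3.
      At s8: r is true, ◇s is false, so r → ◇s is false.
Satisfying worlds: {s1}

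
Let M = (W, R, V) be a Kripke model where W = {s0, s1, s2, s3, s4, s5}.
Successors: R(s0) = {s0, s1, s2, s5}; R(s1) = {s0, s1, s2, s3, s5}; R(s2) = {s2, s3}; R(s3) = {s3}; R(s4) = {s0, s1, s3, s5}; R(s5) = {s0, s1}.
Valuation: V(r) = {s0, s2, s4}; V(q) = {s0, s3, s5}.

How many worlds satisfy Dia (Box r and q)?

0

Let φ = Dia (Box r and q). Evaluate φ at each world:
  s0 (successors {s0, s1, s2, s5}): φ is false.
  s1 (successors {s0, s1, s2, s3, s5}): φ is false.
  s2 (successors {s2, s3}): φ is false.
  s3 (successors {s3}): φ is false.
  s4 (successors {s0, s1, s3, s5}): φ is false.
  s5 (successors {s0, s1}): φ is false.
For instance, at s1:
  At s1: Dia (Box r and q) requires Box r and q at some successor in {s0, s1, s2, s3, s5}.
    At s0: Box r and q is false.
    At s1: Box r and q is false.
    At s2: Box r and q is false.
    At s3: Box r and q is false.
    At s5: Box r and q is false.
  So Dia (Box r and q) is false at s1.
Satisfying worlds: none.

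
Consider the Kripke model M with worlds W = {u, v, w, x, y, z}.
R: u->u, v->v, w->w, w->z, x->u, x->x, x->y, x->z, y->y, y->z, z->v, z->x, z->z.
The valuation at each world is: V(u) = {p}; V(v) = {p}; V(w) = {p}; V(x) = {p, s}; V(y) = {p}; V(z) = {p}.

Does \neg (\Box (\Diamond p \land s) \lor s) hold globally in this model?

Let φ = \neg (\Box (\Diamond p \land s) \lor s). Evaluate φ at each world:
  u (successors {u}): φ is true.
  v (successors {v}): φ is true.
  w (successors {w, z}): φ is true.
  x (successors {u, x, y, z}): φ is false.
  y (successors {y, z}): φ is true.
  z (successors {v, x, z}): φ is true.
Detail at x (counterexample):
  At x: \Box (\Diamond p \land s) \lor s is true, so \neg (\Box (\Diamond p \land s) \lor s) is false.
    At x: \Box (\Diamond p \land s) is false, s is true, so \Box (\Diamond p \land s) \lor s is true.
      At x: \Box (\Diamond p \land s) requires \Diamond p \land s at every successor {u, x, y, z}.
        \Diamond p \land s fails at u, so \Box (\Diamond p \land s) is false at x.

No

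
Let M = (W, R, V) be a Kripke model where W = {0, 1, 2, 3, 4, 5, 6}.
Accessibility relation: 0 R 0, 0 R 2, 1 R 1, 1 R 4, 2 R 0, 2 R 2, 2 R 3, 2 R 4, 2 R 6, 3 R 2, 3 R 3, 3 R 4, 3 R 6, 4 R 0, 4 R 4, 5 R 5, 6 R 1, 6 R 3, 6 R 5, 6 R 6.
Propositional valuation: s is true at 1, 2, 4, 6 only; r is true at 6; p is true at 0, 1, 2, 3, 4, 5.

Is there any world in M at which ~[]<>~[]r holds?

No

Let φ = ~[]<>~[]r. Evaluate φ at each world:
  0 (successors {0, 2}): φ is false.
  1 (successors {1, 4}): φ is false.
  2 (successors {0, 2, 3, 4, 6}): φ is false.
  3 (successors {2, 3, 4, 6}): φ is false.
  4 (successors {0, 4}): φ is false.
  5 (successors {5}): φ is false.
  6 (successors {1, 3, 5, 6}): φ is false.
For instance, at 0:
  At 0: []<>~[]r is true, so ~[]<>~[]r is false.
    At 0: []<>~[]r requires <>~[]r at every successor {0, 2}.
      At 0: <>~[]r is true.
      At 2: <>~[]r is true.
    So []<>~[]r is true at 0.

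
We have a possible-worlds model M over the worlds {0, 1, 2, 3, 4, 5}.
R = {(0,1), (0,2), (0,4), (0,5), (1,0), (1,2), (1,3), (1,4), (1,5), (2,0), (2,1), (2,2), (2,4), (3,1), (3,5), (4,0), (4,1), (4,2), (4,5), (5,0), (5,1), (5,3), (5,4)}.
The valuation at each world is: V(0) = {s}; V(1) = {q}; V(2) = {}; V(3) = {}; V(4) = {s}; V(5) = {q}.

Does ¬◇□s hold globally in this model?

Yes

Let φ = ¬◇□s. Evaluate φ at each world:
  0 (successors {1, 2, 4, 5}): φ is true.
  1 (successors {0, 2, 3, 4, 5}): φ is true.
  2 (successors {0, 1, 2, 4}): φ is true.
  3 (successors {1, 5}): φ is true.
  4 (successors {0, 1, 2, 5}): φ is true.
  5 (successors {0, 1, 3, 4}): φ is true.
For instance, at 3:
  At 3: ◇□s is false, so ¬◇□s is true.
    At 3: ◇□s requires □s at some successor in {1, 5}.
      At 1: □s is false.
      At 5: □s is false.
    So ◇□s is false at 3.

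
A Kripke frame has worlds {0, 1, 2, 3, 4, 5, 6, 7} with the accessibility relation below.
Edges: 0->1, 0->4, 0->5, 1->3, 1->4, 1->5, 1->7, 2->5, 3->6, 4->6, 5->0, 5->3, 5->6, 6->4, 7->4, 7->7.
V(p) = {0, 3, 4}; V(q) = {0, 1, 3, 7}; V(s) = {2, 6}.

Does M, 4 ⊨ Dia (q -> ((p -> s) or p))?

At 4: Dia (q -> ((p -> s) or p)) requires q -> ((p -> s) or p) at some successor in {6}.
  q -> ((p -> s) or p) holds at 6, so Dia (q -> ((p -> s) or p)) is true at 4.

Yes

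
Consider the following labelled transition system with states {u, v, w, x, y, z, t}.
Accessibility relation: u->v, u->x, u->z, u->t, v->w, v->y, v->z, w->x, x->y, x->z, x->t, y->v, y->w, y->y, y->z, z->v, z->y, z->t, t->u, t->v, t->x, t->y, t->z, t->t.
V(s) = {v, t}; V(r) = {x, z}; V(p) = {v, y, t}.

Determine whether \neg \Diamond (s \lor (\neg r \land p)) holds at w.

Yes

At w: \Diamond (s \lor (\neg r \land p)) is false, so \neg \Diamond (s \lor (\neg r \land p)) is true.
  At w: \Diamond (s \lor (\neg r \land p)) requires s \lor (\neg r \land p) at some successor in {x}.
    At x: s \lor (\neg r \land p) is false.
  So \Diamond (s \lor (\neg r \land p)) is false at w.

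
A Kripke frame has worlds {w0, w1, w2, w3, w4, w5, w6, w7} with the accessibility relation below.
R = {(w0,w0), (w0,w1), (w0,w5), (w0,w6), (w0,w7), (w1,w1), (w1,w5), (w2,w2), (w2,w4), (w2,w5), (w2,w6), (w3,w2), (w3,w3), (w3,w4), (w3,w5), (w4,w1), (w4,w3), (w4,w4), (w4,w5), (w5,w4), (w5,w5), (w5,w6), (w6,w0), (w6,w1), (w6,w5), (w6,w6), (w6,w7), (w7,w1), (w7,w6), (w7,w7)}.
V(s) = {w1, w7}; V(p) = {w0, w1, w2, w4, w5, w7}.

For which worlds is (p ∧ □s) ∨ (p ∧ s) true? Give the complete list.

w1, w7

Let φ = (p ∧ □s) ∨ (p ∧ s). Evaluate φ at each world:
  w0 (successors {w0, w1, w5, w6, w7}): φ is false.
  w1 (successors {w1, w5}): φ is true.
  w2 (successors {w2, w4, w5, w6}): φ is false.
  w3 (successors {w2, w3, w4, w5}): φ is false.
  w4 (successors {w1, w3, w4, w5}): φ is false.
  w5 (successors {w4, w5, w6}): φ is false.
  w6 (successors {w0, w1, w5, w6, w7}): φ is false.
  w7 (successors {w1, w6, w7}): φ is true.
For instance, at w3:
  At w3: p ∧ □s is false, p ∧ s is false, so (p ∧ □s) ∨ (p ∧ s) is false.
    At w3: p is false, □s is false, so p ∧ □s is false.
      At w3: □s requires s at every successor {w2, w3, w4, w5}.
        s fails at w2, so □s is false at w3.
Satisfying worlds: {w1, w7}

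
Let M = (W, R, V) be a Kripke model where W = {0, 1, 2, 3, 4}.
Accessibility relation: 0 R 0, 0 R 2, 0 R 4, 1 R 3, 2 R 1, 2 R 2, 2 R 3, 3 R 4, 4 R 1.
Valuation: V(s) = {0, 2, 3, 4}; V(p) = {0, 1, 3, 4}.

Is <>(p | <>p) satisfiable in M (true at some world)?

Yes

Let φ = <>(p | <>p). Evaluate φ at each world:
  0 (successors {0, 2, 4}): φ is true.
  1 (successors {3}): φ is true.
  2 (successors {1, 2, 3}): φ is true.
  3 (successors {4}): φ is true.
  4 (successors {1}): φ is true.
Detail at 0 (witness):
  At 0: <>(p | <>p) requires p | <>p at some successor in {0, 2, 4}.
    p | <>p holds at 0, so <>(p | <>p) is true at 0.
      At 0: p is true, <>p is true, so p | <>p is true.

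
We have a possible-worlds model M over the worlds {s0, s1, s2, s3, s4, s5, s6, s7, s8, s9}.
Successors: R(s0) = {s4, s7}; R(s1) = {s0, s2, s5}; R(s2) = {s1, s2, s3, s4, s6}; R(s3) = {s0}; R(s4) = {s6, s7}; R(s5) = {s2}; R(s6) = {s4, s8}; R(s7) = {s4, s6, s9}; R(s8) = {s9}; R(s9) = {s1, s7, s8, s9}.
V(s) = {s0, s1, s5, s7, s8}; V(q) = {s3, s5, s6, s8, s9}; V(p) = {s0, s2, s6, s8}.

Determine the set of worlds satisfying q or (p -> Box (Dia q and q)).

Let φ = q or (p -> Box (Dia q and q)). Evaluate φ at each world:
  s0 (successors {s4, s7}): φ is false.
  s1 (successors {s0, s2, s5}): φ is true.
  s2 (successors {s1, s2, s3, s4, s6}): φ is false.
  s3 (successors {s0}): φ is true.
  s4 (successors {s6, s7}): φ is true.
  s5 (successors {s2}): φ is true.
  s6 (successors {s4, s8}): φ is true.
  s7 (successors {s4, s6, s9}): φ is true.
  s8 (successors {s9}): φ is true.
  s9 (successors {s1, s7, s8, s9}): φ is true.
For instance, at s9:
  At s9: q is true, p -> Box (Dia q and q) is true, so q or (p -> Box (Dia q and q)) is true.
    At s9: p is false, Box (Dia q and q) is false, so p -> Box (Dia q and q) is true.
      At s9: Box (Dia q and q) requires Dia q and q at every successor {s1, s7, s8, s9}.
        Dia q and q fails at s1, so Box (Dia q and q) is false at s9.
Satisfying worlds: {s1, s3, s4, s5, s6, s7, s8, s9}

s1, s3, s4, s5, s6, s7, s8, s9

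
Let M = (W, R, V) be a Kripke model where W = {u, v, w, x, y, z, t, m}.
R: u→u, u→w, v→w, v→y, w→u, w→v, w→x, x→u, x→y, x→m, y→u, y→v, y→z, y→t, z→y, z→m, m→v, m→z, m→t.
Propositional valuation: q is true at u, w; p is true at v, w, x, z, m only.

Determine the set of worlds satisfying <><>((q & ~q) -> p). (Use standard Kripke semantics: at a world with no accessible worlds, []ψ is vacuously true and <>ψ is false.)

Let φ = <><>((q & ~q) -> p). Evaluate φ at each world:
  u (successors {u, w}): φ is true.
  v (successors {w, y}): φ is true.
  w (successors {u, v, x}): φ is true.
  x (successors {u, y, m}): φ is true.
  y (successors {u, v, z, t}): φ is true.
  z (successors {y, m}): φ is true.
  t (successors ∅): φ is false.
  m (successors {v, z, t}): φ is true.
For instance, at v:
  At v: <><>((q & ~q) -> p) requires <>((q & ~q) -> p) at some successor in {w, y}.
    <>((q & ~q) -> p) holds at w, so <><>((q & ~q) -> p) is true at v.
      At w: <>((q & ~q) -> p) requires (q & ~q) -> p at some successor in {u, v, x}.
        (q & ~q) -> p holds at u, so <>((q & ~q) -> p) is true at w.
Satisfying worlds: {u, v, w, x, y, z, m}

u, v, w, x, y, z, m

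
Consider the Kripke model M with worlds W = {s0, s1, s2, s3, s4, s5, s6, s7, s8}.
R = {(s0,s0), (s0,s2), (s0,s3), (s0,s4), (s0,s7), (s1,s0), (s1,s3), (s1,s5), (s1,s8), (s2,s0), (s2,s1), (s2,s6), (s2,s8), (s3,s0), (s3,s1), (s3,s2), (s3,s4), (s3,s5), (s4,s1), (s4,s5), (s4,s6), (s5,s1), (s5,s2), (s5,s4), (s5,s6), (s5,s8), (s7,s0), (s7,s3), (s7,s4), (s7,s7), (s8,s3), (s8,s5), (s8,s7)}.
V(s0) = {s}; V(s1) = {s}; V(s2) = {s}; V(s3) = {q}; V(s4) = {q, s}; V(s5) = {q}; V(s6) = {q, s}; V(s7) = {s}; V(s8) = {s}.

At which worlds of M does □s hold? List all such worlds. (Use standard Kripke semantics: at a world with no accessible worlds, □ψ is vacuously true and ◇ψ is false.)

Let φ = □s. Evaluate φ at each world:
  s0 (successors {s0, s2, s3, s4, s7}): φ is false.
  s1 (successors {s0, s3, s5, s8}): φ is false.
  s2 (successors {s0, s1, s6, s8}): φ is true.
  s3 (successors {s0, s1, s2, s4, s5}): φ is false.
  s4 (successors {s1, s5, s6}): φ is false.
  s5 (successors {s1, s2, s4, s6, s8}): φ is true.
  s6 (successors ∅): φ is true.
  s7 (successors {s0, s3, s4, s7}): φ is false.
  s8 (successors {s3, s5, s7}): φ is false.
For instance, at s2:
  At s2: □s requires s at every successor {s0, s1, s6, s8}.
    At s0: s is true.
    At s1: s is true.
    At s6: s is true.
    At s8: s is true.
  So □s is true at s2.
Satisfying worlds: {s2, s5, s6}

s2, s5, s6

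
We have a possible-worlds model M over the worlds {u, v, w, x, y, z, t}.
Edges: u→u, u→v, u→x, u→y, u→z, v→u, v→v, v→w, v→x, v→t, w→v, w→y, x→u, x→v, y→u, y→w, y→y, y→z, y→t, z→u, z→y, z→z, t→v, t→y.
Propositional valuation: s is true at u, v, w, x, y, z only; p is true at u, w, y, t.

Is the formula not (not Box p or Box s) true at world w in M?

No

At w: not Box p or Box s is true, so not (not Box p or Box s) is false.
  At w: not Box p is true, Box s is true, so not Box p or Box s is true.
    At w: Box p is false, so not Box p is true.
      At w: Box p requires p at every successor {v, y}.
        p fails at v, so Box p is false at w.
    At w: Box s requires s at every successor {v, y}.
      At v: s is true.
      At y: s is true.
    So Box s is true at w.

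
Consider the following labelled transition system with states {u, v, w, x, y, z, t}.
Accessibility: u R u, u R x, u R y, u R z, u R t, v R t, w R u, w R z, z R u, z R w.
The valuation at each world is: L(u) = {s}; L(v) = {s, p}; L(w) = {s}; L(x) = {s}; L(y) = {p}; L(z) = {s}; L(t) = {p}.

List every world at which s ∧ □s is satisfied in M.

w, x, z

Let φ = s ∧ □s. Evaluate φ at each world:
  u (successors {u, x, y, z, t}): φ is false.
  v (successors {t}): φ is false.
  w (successors {u, z}): φ is true.
  x (successors ∅): φ is true.
  y (successors ∅): φ is false.
  z (successors {u, w}): φ is true.
  t (successors ∅): φ is false.
For instance, at z:
  At z: s is true, □s is true, so s ∧ □s is true.
    At z: □s requires s at every successor {u, w}.
      At u: s is true.
      At w: s is true.
    So □s is true at z.
Satisfying worlds: {w, x, z}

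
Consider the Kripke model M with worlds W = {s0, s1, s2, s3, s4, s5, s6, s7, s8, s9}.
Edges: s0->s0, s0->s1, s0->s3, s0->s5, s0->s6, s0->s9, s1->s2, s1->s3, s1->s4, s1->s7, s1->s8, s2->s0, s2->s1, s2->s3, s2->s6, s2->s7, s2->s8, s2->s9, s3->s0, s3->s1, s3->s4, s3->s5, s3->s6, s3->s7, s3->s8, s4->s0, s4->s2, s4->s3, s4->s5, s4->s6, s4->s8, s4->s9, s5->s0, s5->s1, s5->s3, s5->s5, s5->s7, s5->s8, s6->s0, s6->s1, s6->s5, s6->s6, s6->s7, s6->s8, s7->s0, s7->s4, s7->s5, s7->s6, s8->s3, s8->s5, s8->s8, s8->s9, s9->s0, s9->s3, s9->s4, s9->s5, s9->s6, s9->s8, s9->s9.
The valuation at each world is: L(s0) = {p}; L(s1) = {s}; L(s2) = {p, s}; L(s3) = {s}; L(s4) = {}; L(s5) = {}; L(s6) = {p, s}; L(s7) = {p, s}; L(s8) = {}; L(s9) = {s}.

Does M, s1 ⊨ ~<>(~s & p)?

Yes

Recall that <>ψ holds at a world iff ψ holds at some accessible world.
At s1: <>(~s & p) is false, so ~<>(~s & p) is true.
  At s1: <>(~s & p) requires ~s & p at some successor in {s2, s3, s4, s7, s8}.
    At s2: ~s & p is false.
    At s3: ~s & p is false.
    At s4: ~s & p is false.
    At s7: ~s & p is false.
    At s8: ~s & p is false.
  So <>(~s & p) is false at s1.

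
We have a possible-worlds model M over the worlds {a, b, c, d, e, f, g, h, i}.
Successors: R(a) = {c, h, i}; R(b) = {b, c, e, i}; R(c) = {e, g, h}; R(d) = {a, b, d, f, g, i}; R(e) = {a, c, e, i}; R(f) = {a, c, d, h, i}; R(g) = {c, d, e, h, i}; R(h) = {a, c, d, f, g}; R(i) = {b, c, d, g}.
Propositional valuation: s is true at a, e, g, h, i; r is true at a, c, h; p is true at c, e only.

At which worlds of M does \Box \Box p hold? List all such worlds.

none

Let φ = \Box \Box p. Evaluate φ at each world:
  a (successors {c, h, i}): φ is false.
  b (successors {b, c, e, i}): φ is false.
  c (successors {e, g, h}): φ is false.
  d (successors {a, b, d, f, g, i}): φ is false.
  e (successors {a, c, e, i}): φ is false.
  f (successors {a, c, d, h, i}): φ is false.
  g (successors {c, d, e, h, i}): φ is false.
  h (successors {a, c, d, f, g}): φ is false.
  i (successors {b, c, d, g}): φ is false.
For instance, at g:
  At g: \Box \Box p requires \Box p at every successor {c, d, e, h, i}.
    \Box p fails at c, so \Box \Box p is false at g.
      At c: \Box p requires p at every successor {e, g, h}.
        p fails at g, so \Box p is false at c.
Satisfying worlds: none.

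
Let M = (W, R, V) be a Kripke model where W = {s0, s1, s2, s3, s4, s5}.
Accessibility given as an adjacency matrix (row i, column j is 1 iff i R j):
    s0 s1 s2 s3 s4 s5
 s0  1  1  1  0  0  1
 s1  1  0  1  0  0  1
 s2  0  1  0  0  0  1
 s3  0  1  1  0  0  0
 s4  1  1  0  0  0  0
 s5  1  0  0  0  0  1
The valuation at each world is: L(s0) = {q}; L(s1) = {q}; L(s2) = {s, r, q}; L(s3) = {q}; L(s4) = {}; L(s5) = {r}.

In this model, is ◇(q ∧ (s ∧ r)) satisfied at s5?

No

At s5: ◇(q ∧ (s ∧ r)) requires q ∧ (s ∧ r) at some successor in {s0, s5}.
  At s0: q ∧ (s ∧ r) is false.
  At s5: q ∧ (s ∧ r) is false.
So ◇(q ∧ (s ∧ r)) is false at s5.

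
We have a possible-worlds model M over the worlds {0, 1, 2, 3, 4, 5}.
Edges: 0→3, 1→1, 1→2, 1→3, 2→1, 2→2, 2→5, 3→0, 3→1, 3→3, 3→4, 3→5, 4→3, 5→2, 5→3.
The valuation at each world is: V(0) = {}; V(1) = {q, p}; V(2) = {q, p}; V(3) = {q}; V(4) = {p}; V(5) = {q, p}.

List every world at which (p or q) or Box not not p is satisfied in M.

Let φ = (p or q) or Box not not p. Evaluate φ at each world:
  0 (successors {3}): φ is false.
  1 (successors {1, 2, 3}): φ is true.
  2 (successors {1, 2, 5}): φ is true.
  3 (successors {0, 1, 3, 4, 5}): φ is true.
  4 (successors {3}): φ is true.
  5 (successors {2, 3}): φ is true.
For instance, at 0:
  At 0: p or q is false, Box not not p is false, so (p or q) or Box not not p is false.
    At 0: Box not not p requires not not p at every successor {3}.
      not not p fails at 3, so Box not not p is false at 0.
Satisfying worlds: {1, 2, 3, 4, 5}

1, 2, 3, 4, 5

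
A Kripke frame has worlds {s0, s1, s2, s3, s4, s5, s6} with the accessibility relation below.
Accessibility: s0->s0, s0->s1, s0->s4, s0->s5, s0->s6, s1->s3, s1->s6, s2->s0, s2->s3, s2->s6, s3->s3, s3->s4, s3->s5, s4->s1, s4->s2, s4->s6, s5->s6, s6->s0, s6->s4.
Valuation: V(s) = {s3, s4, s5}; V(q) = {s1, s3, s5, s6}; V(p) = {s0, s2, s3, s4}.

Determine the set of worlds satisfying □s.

Let φ = □s. Evaluate φ at each world:
  s0 (successors {s0, s1, s4, s5, s6}): φ is false.
  s1 (successors {s3, s6}): φ is false.
  s2 (successors {s0, s3, s6}): φ is false.
  s3 (successors {s3, s4, s5}): φ is true.
  s4 (successors {s1, s2, s6}): φ is false.
  s5 (successors {s6}): φ is false.
  s6 (successors {s0, s4}): φ is false.
For instance, at s4:
  At s4: □s requires s at every successor {s1, s2, s6}.
    s fails at s1, so □s is false at s4.
Satisfying worlds: {s3}

s3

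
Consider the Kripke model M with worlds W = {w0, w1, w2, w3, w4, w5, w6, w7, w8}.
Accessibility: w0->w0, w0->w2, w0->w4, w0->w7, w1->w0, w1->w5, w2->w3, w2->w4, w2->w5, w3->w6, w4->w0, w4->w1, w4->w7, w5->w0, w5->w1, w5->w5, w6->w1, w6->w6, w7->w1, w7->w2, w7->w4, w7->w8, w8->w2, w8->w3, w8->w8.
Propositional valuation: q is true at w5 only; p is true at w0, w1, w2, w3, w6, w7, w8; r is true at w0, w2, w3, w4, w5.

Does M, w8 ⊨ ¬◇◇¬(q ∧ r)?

No

Recall that ◇ψ holds at a world iff ψ holds at some accessible world.
At w8: ◇◇¬(q ∧ r) is true, so ¬◇◇¬(q ∧ r) is false.
  At w8: ◇◇¬(q ∧ r) requires ◇¬(q ∧ r) at some successor in {w2, w3, w8}.
    ◇¬(q ∧ r) holds at w2, so ◇◇¬(q ∧ r) is true at w8.
      At w2: ◇¬(q ∧ r) requires ¬(q ∧ r) at some successor in {w3, w4, w5}.
        ¬(q ∧ r) holds at w3, so ◇¬(q ∧ r) is true at w2.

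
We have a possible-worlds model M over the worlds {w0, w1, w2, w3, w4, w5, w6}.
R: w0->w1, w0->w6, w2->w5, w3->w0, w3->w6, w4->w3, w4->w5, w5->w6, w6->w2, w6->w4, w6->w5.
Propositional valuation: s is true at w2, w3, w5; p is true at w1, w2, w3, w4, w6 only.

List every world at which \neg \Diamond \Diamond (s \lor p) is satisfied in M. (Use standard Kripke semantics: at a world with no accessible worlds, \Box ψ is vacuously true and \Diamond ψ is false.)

Let φ = \neg \Diamond \Diamond (s \lor p). Evaluate φ at each world:
  w0 (successors {w1, w6}): φ is false.
  w1 (successors ∅): φ is true.
  w2 (successors {w5}): φ is false.
  w3 (successors {w0, w6}): φ is false.
  w4 (successors {w3, w5}): φ is false.
  w5 (successors {w6}): φ is false.
  w6 (successors {w2, w4, w5}): φ is false.
For instance, at w5:
  At w5: \Diamond \Diamond (s \lor p) is true, so \neg \Diamond \Diamond (s \lor p) is false.
    At w5: \Diamond \Diamond (s \lor p) requires \Diamond (s \lor p) at some successor in {w6}.
      \Diamond (s \lor p) holds at w6, so \Diamond \Diamond (s \lor p) is true at w5.
Satisfying worlds: {w1}

w1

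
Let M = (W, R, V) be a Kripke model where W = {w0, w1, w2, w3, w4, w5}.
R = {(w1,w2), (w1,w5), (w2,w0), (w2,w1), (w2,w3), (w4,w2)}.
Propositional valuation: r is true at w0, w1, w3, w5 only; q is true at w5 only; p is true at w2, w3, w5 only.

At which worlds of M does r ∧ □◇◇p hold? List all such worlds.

w0, w3, w5

Let φ = r ∧ □◇◇p. Evaluate φ at each world:
  w0 (successors ∅): φ is true.
  w1 (successors {w2, w5}): φ is false.
  w2 (successors {w0, w1, w3}): φ is false.
  w3 (successors ∅): φ is true.
  w4 (successors {w2}): φ is false.
  w5 (successors ∅): φ is true.
For instance, at w2:
  At w2: r is false, □◇◇p is false, so r ∧ □◇◇p is false.
    At w2: □◇◇p requires ◇◇p at every successor {w0, w1, w3}.
      ◇◇p fails at w0, so □◇◇p is false at w2.
Satisfying worlds: {w0, w3, w5}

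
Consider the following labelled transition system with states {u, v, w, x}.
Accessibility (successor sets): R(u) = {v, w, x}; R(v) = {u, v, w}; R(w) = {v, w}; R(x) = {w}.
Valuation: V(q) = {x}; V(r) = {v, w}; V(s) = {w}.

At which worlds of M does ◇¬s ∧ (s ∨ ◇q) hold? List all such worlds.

u, w

Let φ = ◇¬s ∧ (s ∨ ◇q). Evaluate φ at each world:
  u (successors {v, w, x}): φ is true.
  v (successors {u, v, w}): φ is false.
  w (successors {v, w}): φ is true.
  x (successors {w}): φ is false.
For instance, at x:
  At x: ◇¬s is false, s ∨ ◇q is false, so ◇¬s ∧ (s ∨ ◇q) is false.
    At x: ◇¬s requires ¬s at some successor in {w}.
      At w: ¬s is false.
    So ◇¬s is false at x.
    At x: s is false, ◇q is false, so s ∨ ◇q is false.
      At x: ◇q requires q at some successor in {w}.
        At w: q is false.
      So ◇q is false at x.
Satisfying worlds: {u, w}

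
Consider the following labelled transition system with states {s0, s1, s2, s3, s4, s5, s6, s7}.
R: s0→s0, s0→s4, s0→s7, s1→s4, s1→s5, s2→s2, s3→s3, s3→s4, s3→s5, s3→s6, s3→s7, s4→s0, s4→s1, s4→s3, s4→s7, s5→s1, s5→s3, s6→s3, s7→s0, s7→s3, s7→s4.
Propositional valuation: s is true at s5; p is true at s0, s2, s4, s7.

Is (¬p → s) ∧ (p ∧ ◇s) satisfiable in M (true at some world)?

No

Let φ = (¬p → s) ∧ (p ∧ ◇s). Evaluate φ at each world:
  s0 (successors {s0, s4, s7}): φ is false.
  s1 (successors {s4, s5}): φ is false.
  s2 (successors {s2}): φ is false.
  s3 (successors {s3, s4, s5, s6, s7}): φ is false.
  s4 (successors {s0, s1, s3, s7}): φ is false.
  s5 (successors {s1, s3}): φ is false.
  s6 (successors {s3}): φ is false.
  s7 (successors {s0, s3, s4}): φ is false.
For instance, at s1:
  At s1: ¬p → s is false, p ∧ ◇s is false, so (¬p → s) ∧ (p ∧ ◇s) is false.
    At s1: p is false, ◇s is true, so p ∧ ◇s is false.
      At s1: ◇s requires s at some successor in {s4, s5}.
        s holds at s5, so ◇s is true at s1.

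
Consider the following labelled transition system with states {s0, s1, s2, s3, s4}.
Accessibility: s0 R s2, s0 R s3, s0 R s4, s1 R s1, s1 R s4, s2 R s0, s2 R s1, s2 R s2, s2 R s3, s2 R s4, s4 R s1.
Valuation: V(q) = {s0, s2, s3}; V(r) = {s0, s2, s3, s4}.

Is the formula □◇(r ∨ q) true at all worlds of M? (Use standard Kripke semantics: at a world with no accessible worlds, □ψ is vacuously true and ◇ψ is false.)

No

Let φ = □◇(r ∨ q). Evaluate φ at each world:
  s0 (successors {s2, s3, s4}): φ is false.
  s1 (successors {s1, s4}): φ is false.
  s2 (successors {s0, s1, s2, s3, s4}): φ is false.
  s3 (successors ∅): φ is true.
  s4 (successors {s1}): φ is true.
Detail at s0 (counterexample):
  At s0: □◇(r ∨ q) requires ◇(r ∨ q) at every successor {s2, s3, s4}.
    ◇(r ∨ q) fails at s3, so □◇(r ∨ q) is false at s0.
      At s3: no accessible worlds, so ◇(r ∨ q) is false.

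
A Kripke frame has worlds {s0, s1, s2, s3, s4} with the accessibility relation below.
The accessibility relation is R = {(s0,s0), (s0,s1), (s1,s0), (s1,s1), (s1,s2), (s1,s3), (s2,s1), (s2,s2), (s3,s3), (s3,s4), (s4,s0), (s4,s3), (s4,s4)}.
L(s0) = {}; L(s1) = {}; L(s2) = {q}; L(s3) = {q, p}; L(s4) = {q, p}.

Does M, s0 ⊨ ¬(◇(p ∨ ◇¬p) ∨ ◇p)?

At s0: ◇(p ∨ ◇¬p) ∨ ◇p is true, so ¬(◇(p ∨ ◇¬p) ∨ ◇p) is false.
  At s0: ◇(p ∨ ◇¬p) is true, ◇p is false, so ◇(p ∨ ◇¬p) ∨ ◇p is true.
    At s0: ◇(p ∨ ◇¬p) requires p ∨ ◇¬p at some successor in {s0, s1}.
      p ∨ ◇¬p holds at s0, so ◇(p ∨ ◇¬p) is true at s0.
    At s0: ◇p requires p at some successor in {s0, s1}.
      At s0: p is false.
      At s1: p is false.
    So ◇p is false at s0.

No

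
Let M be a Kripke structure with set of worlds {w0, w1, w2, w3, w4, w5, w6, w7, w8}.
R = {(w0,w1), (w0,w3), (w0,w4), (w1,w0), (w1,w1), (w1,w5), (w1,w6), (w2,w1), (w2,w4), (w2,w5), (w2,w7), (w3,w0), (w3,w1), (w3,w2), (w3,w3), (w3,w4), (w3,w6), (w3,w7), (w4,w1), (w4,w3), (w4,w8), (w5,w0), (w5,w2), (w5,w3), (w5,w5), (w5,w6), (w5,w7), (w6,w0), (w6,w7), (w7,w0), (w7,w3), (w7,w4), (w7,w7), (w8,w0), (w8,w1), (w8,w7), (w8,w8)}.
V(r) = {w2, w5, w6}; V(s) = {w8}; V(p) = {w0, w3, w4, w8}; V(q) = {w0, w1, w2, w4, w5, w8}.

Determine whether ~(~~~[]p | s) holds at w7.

No

At w7: ~~~[]p | s is true, so ~(~~~[]p | s) is false.
  At w7: ~~~[]p is true, s is false, so ~~~[]p | s is true.
    At w7: ~~[]p is false, so ~~~[]p is true.
      At w7: ~[]p is true, so ~~[]p is false.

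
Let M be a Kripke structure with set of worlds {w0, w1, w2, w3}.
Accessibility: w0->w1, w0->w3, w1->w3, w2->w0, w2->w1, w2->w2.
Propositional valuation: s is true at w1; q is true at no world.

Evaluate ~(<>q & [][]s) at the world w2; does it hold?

At w2: <>q & [][]s is false, so ~(<>q & [][]s) is true.
  At w2: <>q is false, [][]s is false, so <>q & [][]s is false.
    At w2: <>q requires q at some successor in {w0, w1, w2}.
      At w0: q is false.
      At w1: q is false.
      At w2: q is false.
    So <>q is false at w2.
    At w2: [][]s requires []s at every successor {w0, w1, w2}.
      []s fails at w0, so [][]s is false at w2.

Yes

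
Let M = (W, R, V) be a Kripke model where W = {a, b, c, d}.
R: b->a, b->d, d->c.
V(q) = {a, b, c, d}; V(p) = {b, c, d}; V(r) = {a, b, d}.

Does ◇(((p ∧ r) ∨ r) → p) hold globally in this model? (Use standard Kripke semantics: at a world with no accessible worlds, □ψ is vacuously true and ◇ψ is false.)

Let φ = ◇(((p ∧ r) ∨ r) → p). Evaluate φ at each world:
  a (successors ∅): φ is false.
  b (successors {a, d}): φ is true.
  c (successors ∅): φ is false.
  d (successors {c}): φ is true.
Detail at a (counterexample):
  At a: no accessible worlds, so ◇(((p ∧ r) ∨ r) → p) is false.

No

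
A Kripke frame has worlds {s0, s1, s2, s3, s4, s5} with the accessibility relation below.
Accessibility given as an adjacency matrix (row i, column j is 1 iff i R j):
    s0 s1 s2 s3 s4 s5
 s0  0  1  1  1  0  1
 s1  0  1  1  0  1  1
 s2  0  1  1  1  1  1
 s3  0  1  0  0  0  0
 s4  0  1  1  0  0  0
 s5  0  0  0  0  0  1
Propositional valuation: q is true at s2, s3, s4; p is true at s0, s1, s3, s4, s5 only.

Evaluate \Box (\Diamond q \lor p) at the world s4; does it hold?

Yes

At s4: \Box (\Diamond q \lor p) requires \Diamond q \lor p at every successor {s1, s2}.
    At s1: \Diamond q is true, p is true, so \Diamond q \lor p is true.
      At s1: \Diamond q requires q at some successor in {s1, s2, s4, s5}.
        q holds at s2, so \Diamond q is true at s1.
    At s2: \Diamond q is true, p is false, so \Diamond q \lor p is true.
      At s2: \Diamond q requires q at some successor in {s1, s2, s3, s4, s5}.
        q holds at s2, so \Diamond q is true at s2.
So \Box (\Diamond q \lor p) is true at s4.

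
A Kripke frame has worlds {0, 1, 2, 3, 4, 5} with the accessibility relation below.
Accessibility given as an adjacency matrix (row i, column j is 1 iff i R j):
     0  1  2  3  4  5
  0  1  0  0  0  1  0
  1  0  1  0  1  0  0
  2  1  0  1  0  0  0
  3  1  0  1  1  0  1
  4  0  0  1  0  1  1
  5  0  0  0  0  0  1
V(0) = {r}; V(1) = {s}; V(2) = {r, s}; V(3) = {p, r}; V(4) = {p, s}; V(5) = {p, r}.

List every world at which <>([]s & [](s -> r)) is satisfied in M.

Let φ = <>([]s & [](s -> r)). Evaluate φ at each world:
  0 (successors {0, 4}): φ is false.
  1 (successors {1, 3}): φ is false.
  2 (successors {0, 2}): φ is false.
  3 (successors {0, 2, 3, 5}): φ is false.
  4 (successors {2, 4, 5}): φ is false.
  5 (successors {5}): φ is false.
For instance, at 0:
  At 0: <>([]s & [](s -> r)) requires []s & [](s -> r) at some successor in {0, 4}.
    At 0: []s & [](s -> r) is false.
    At 4: []s & [](s -> r) is false.
  So <>([]s & [](s -> r)) is false at 0.
Satisfying worlds: none.

none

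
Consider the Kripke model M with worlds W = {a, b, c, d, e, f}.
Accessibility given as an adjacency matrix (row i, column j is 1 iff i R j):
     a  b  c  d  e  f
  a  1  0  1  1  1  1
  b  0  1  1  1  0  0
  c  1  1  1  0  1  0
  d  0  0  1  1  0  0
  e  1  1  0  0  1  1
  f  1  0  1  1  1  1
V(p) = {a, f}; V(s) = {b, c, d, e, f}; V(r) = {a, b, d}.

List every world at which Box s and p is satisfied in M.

none

Let φ = Box s and p. Evaluate φ at each world:
  a (successors {a, c, d, e, f}): φ is false.
  b (successors {b, c, d}): φ is false.
  c (successors {a, b, c, e}): φ is false.
  d (successors {c, d}): φ is false.
  e (successors {a, b, e, f}): φ is false.
  f (successors {a, c, d, e, f}): φ is false.
For instance, at b:
  At b: Box s is true, p is false, so Box s and p is false.
    At b: Box s requires s at every successor {b, c, d}.
      At b: s is true.
      At c: s is true.
      At d: s is true.
    So Box s is true at b.
Satisfying worlds: none.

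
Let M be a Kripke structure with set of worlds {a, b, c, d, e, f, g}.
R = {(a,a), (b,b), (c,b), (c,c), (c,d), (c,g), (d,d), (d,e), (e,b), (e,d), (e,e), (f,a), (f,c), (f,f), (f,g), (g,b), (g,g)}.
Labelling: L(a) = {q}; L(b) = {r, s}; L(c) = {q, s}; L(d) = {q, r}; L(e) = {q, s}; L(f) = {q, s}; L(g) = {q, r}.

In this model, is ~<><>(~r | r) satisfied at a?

At a: <><>(~r | r) is true, so ~<><>(~r | r) is false.
  At a: <><>(~r | r) requires <>(~r | r) at some successor in {a}.
    <>(~r | r) holds at a, so <><>(~r | r) is true at a.
      At a: <>(~r | r) requires ~r | r at some successor in {a}.
        ~r | r holds at a, so <>(~r | r) is true at a.

No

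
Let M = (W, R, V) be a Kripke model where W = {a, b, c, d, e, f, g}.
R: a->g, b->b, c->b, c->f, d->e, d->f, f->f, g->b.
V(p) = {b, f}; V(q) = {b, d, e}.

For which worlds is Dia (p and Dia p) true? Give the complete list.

Let φ = Dia (p and Dia p). Evaluate φ at each world:
  a (successors {g}): φ is false.
  b (successors {b}): φ is true.
  c (successors {b, f}): φ is true.
  d (successors {e, f}): φ is true.
  e (successors ∅): φ is false.
  f (successors {f}): φ is true.
  g (successors {b}): φ is true.
For instance, at d:
  At d: Dia (p and Dia p) requires p and Dia p at some successor in {e, f}.
    p and Dia p holds at f, so Dia (p and Dia p) is true at d.
      At f: p is true, Dia p is true, so p and Dia p is true.
Satisfying worlds: {b, c, d, f, g}

b, c, d, f, g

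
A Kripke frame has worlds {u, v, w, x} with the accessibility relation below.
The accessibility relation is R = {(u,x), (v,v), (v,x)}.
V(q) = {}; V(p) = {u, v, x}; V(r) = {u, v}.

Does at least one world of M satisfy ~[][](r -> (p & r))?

Let φ = ~[][](r -> (p & r)). Evaluate φ at each world:
  u (successors {x}): φ is false.
  v (successors {v, x}): φ is false.
  w (successors ∅): φ is false.
  x (successors ∅): φ is false.
For instance, at u:
  At u: [][](r -> (p & r)) is true, so ~[][](r -> (p & r)) is false.
    At u: [][](r -> (p & r)) requires [](r -> (p & r)) at every successor {x}.
      At x: [](r -> (p & r)) is true.
    So [][](r -> (p & r)) is true at u.

No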